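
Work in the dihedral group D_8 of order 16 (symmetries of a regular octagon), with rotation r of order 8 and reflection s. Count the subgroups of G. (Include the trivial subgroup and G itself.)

19

|G| = 16, so by Lagrange every subgroup order divides 16. Divisors: 1, 2, 4, 8, 16.
Subgroups by order — order 1: 1; order 2: 9; order 4: 5; order 8: 3; order 16: 1.
Total: 1 + 9 + 5 + 3 + 1 = 19.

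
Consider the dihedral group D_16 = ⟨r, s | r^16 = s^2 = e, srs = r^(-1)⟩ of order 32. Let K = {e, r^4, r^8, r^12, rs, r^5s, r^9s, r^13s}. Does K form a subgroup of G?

Yes

|K| = 8 divides |G| = 32, consistent with Lagrange.
K contains the identity, every element's inverse is in K, and K is closed under ·: it is a subgroup.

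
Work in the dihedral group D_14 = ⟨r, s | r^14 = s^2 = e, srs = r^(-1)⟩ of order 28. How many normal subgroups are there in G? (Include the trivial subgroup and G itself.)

7

G has 28 subgroups. Checking conjugation-invariance by order — order 1: 1/1 normal; order 2: 1/15 normal; order 4: 0/7 normal; order 7: 1/1 normal; order 14: 3/3 normal; order 28: 1/1 normal.
Total normal subgroups: 7.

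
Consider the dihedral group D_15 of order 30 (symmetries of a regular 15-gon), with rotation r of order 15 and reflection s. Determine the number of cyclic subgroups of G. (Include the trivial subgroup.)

19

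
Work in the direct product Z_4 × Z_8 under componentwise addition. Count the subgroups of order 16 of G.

|G| = 32 and 16 | 32, so subgroups of order 16 are possible by Lagrange.
The subgroups of order 16 are: {(0,0), (0,1), (0,2), (0,3), (0,4), (0,5), (0,6), (0,7), (2,0), (2,1), (2,2), (2,3), (2,4), (2,5), (2,6), (2,7)}; {(0,0), (0,2), (0,4), (0,6), (1,0), (1,2), (1,4), (1,6), (2,0), (2,2), (2,4), (2,6), (3,0), (3,2), (3,4), (3,6)}; {(0,0), (0,2), (0,4), (0,6), (1,1), (1,3), (1,5), (1,7), (2,0), (2,2), (2,4), (2,6), (3,1), (3,3), (3,5), (3,7)}.
So G has 3 subgroups of order 16.

3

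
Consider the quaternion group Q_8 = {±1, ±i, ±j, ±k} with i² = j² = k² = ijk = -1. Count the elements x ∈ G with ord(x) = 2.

The elements of order 2 are: -1.
That's 1.

1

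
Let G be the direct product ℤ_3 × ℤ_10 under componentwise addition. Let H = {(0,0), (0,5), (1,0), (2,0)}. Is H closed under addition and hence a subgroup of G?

|H| = 4 does not divide |G| = 30, so by Lagrange H is not a subgroup.

No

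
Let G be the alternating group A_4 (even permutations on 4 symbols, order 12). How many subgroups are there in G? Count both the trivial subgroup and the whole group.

10

|G| = 12, so by Lagrange every subgroup order divides 12. Divisors: 1, 2, 3, 4, 6, 12.
Subgroups by order — order 1: 1; order 2: 3; order 3: 4; order 4: 1; order 6: 0; order 12: 1.
Total: 1 + 3 + 4 + 1 + 0 + 1 = 10.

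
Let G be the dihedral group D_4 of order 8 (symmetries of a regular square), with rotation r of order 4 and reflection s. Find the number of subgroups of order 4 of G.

|G| = 8 and 4 | 8, so subgroups of order 4 are possible by Lagrange.
The subgroups of order 4 are: {e, r, r^2, r^3}; {e, r^2, s, r^2s}; {e, r^2, rs, r^3s}.
So G has 3 subgroups of order 4.

3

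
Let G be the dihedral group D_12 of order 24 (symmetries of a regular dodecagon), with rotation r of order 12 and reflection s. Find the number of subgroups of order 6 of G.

|G| = 24 and 6 | 24, so subgroups of order 6 are possible by Lagrange.
The subgroups of order 6 are: {e, r^2, r^4, r^6, r^8, r^10}; {e, r^4, r^8, r^2s, r^6s, r^10s}; {e, r^4, r^8, r^3s, r^7s, r^11s}; {e, r^4, r^8, s, r^4s, r^8s}; … (5 in all).
So G has 5 subgroups of order 6.

5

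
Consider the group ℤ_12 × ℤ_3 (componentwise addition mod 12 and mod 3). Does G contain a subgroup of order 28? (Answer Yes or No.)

No

28 does not divide |G| = 36, so by Lagrange no subgroup of order 28 exists.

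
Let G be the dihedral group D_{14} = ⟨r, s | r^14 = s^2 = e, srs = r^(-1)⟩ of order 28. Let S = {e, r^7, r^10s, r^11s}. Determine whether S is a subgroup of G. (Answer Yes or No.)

Closure fails: r^11s · r^7 = r^4s ∉ S. So S is not a subgroup.

No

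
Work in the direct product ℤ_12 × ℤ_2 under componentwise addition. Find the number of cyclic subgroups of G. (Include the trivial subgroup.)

Group the elements of G by the cyclic subgroup they generate; each cyclic subgroup of order d accounts for φ(d) elements.
Cyclic subgroups by order — order 1: 1; order 2: 3; order 3: 1; order 4: 2; order 6: 3; order 12: 2.
Total: 12.

12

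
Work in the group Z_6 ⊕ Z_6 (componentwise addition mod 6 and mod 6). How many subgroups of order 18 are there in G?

|G| = 36 and 18 | 36, so subgroups of order 18 are possible by Lagrange.
The subgroups of order 18 are: {(0,0), (0,1), (0,2), (0,3), (0,4), (0,5), (2,0), (2,1), (2,2), (2,3), (2,4), (2,5), (4,0), (4,1), (4,2), (4,3), (4,4), (4,5)}; {(0,0), (0,2), (0,4), (1,0), (1,2), (1,4), (2,0), (2,2), (2,4), (3,0), (3,2), (3,4), (4,0), (4,2), (4,4), (5,0), (5,2), (5,4)}; {(0,0), (0,2), (0,4), (1,1), (1,3), (1,5), (2,0), (2,2), (2,4), (3,1), (3,3), (3,5), (4,0), (4,2), (4,4), (5,1), (5,3), (5,5)}.
So G has 3 subgroups of order 18.

3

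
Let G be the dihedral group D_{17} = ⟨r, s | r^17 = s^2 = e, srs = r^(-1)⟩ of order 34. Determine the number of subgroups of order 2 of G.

|G| = 34 and 2 | 34, so subgroups of order 2 are possible by Lagrange.
The subgroups of order 2 are: {e, r^10s}; {e, r^11s}; {e, r^12s}; {e, r^13s}; … (17 in all).
So G has 17 subgroups of order 2.

17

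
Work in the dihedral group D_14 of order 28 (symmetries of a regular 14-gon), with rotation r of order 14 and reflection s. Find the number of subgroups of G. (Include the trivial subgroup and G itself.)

28

|G| = 28, so by Lagrange every subgroup order divides 28. Divisors: 1, 2, 4, 7, 14, 28.
Subgroups by order — order 1: 1; order 2: 15; order 4: 7; order 7: 1; order 14: 3; order 28: 1.
Total: 1 + 15 + 7 + 1 + 3 + 1 = 28.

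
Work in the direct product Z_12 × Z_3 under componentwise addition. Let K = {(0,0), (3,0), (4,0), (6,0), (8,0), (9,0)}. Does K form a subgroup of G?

Closure fails: (9,0) + (4,0) = (1,0) ∉ K. So K is not a subgroup.

No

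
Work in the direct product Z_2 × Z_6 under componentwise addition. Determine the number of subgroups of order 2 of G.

3

|G| = 12 and 2 | 12, so subgroups of order 2 are possible by Lagrange.
The subgroups of order 2 are: {(0,0), (0,3)}; {(0,0), (1,0)}; {(0,0), (1,3)}.
So G has 3 subgroups of order 2.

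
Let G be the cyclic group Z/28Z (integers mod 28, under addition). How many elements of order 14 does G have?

6

In a cyclic group of order 28, the number of elements of order d (for d | 28) is φ(d).
φ(14) = 6.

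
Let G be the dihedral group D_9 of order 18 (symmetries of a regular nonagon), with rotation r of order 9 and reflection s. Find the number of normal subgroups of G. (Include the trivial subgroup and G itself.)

4

G has 16 subgroups. Checking conjugation-invariance by order — order 1: 1/1 normal; order 2: 0/9 normal; order 3: 1/1 normal; order 6: 0/3 normal; order 9: 1/1 normal; order 18: 1/1 normal.
Total normal subgroups: 4.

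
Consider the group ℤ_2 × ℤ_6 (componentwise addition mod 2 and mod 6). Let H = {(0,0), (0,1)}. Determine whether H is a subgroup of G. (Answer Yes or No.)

No

(0,1) ∈ H but its inverse (0,5) ∉ H, so H is not a subgroup.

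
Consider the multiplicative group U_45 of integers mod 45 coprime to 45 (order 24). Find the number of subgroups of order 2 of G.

|G| = 24 and 2 | 24, so subgroups of order 2 are possible by Lagrange.
The subgroups of order 2 are: {1, 19}; {1, 26}; {1, 44}.
So G has 3 subgroups of order 2.

3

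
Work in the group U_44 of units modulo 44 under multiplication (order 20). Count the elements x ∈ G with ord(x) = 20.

0

No element of G has order 20 (even though 20 | 20).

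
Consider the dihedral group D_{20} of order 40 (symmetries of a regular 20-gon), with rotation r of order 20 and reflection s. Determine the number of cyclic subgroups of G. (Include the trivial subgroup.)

26

Group the elements of G by the cyclic subgroup they generate; each cyclic subgroup of order d accounts for φ(d) elements.
Cyclic subgroups by order — order 1: 1; order 2: 21; order 4: 1; order 5: 1; order 10: 1; order 20: 1.
Total: 26.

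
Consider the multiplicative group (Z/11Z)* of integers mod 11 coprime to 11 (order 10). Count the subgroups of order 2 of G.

|G| = 10 and 2 | 10, so subgroups of order 2 are possible by Lagrange.
The subgroups of order 2 are: {1, 10}.
So G has 1 subgroup of order 2.

1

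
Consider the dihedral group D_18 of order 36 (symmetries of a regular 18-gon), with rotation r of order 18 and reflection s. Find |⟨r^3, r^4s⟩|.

|⟨r^3⟩| = 6 and |⟨r^4s⟩| = 2, so |H| is a multiple of lcm(6, 2) = 6 and divides |G| = 36.
Closing under the operation: H = {e, r^3, r^6, r^9, r^12, r^15, rs, r^4s, r^7s, r^10s, r^13s, r^16s}, so |H| = 12.

12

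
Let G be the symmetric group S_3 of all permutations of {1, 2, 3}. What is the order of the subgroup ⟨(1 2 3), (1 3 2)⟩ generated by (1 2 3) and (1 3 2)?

3

|⟨(1 2 3)⟩| = 3 and |⟨(1 3 2)⟩| = 3, so |H| is a multiple of lcm(3, 3) = 3 and divides |G| = 6.
Closing under the operation: H = {e, (1 2 3), (1 3 2)}, so |H| = 3.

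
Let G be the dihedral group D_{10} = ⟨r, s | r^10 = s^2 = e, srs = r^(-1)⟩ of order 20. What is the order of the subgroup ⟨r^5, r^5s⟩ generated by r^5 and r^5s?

|⟨r^5⟩| = 2 and |⟨r^5s⟩| = 2, so |H| is a multiple of lcm(2, 2) = 2 and divides |G| = 20.
Closing under the operation: H = {e, r^5, s, r^5s}, so |H| = 4.

4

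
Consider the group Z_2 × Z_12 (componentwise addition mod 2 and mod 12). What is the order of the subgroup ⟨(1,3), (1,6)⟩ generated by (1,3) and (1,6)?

|⟨(1,3)⟩| = 4 and |⟨(1,6)⟩| = 2, so |H| is a multiple of lcm(4, 2) = 4 and divides |G| = 24.
Closing under the operation: H = {(0,0), (0,3), (0,6), (0,9), (1,0), (1,3), (1,6), (1,9)}, so |H| = 8.

8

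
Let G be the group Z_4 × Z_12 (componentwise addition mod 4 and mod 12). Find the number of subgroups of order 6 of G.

|G| = 48 and 6 | 48, so subgroups of order 6 are possible by Lagrange.
The subgroups of order 6 are: {(0,0), (0,2), (0,4), (0,6), (0,8), (0,10)}; {(0,0), (0,4), (0,8), (2,0), (2,4), (2,8)}; {(0,0), (0,4), (0,8), (2,2), (2,6), (2,10)}.
So G has 3 subgroups of order 6.

3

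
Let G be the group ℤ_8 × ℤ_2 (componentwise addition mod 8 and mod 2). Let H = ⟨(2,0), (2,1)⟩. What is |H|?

8

|⟨(2,0)⟩| = 4 and |⟨(2,1)⟩| = 4, so |H| is a multiple of lcm(4, 4) = 4 and divides |G| = 16.
Closing under the operation: H = {(0,0), (0,1), (2,0), (2,1), (4,0), (4,1), (6,0), (6,1)}, so |H| = 8.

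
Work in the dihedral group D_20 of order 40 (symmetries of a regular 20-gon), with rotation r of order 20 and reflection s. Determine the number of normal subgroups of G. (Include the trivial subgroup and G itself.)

G has 48 subgroups. Checking conjugation-invariance by order — order 1: 1/1 normal; order 2: 1/21 normal; order 4: 1/11 normal; order 5: 1/1 normal; order 8: 0/5 normal; order 10: 1/5 normal; order 20: 3/3 normal; order 40: 1/1 normal.
Total normal subgroups: 9.

9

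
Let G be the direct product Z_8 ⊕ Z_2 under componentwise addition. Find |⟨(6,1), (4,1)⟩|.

|⟨(6,1)⟩| = 4 and |⟨(4,1)⟩| = 2, so |H| is a multiple of lcm(4, 2) = 4 and divides |G| = 16.
Closing under the operation: H = {(0,0), (0,1), (2,0), (2,1), (4,0), (4,1), (6,0), (6,1)}, so |H| = 8.

8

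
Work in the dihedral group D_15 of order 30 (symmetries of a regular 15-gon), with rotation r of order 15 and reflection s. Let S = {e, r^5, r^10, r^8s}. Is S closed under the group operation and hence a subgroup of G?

No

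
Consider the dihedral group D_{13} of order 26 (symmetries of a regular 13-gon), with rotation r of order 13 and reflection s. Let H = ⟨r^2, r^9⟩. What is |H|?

13

|⟨r^2⟩| = 13 and |⟨r^9⟩| = 13, so |H| is a multiple of lcm(13, 13) = 13 and divides |G| = 26.
Closing under the operation: H = {e, r, r^2, r^3, r^4, r^5, r^6, r^7, r^8, r^9, r^10, r^11, r^12}, so |H| = 13.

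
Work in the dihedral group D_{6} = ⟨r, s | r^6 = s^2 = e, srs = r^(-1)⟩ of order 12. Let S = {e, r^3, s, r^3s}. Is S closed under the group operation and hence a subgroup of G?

Yes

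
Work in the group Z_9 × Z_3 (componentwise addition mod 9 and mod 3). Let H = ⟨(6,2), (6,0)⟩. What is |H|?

|⟨(6,2)⟩| = 3 and |⟨(6,0)⟩| = 3, so |H| is a multiple of lcm(3, 3) = 3 and divides |G| = 27.
Closing under the operation: H = {(0,0), (0,1), (0,2), (3,0), (3,1), (3,2), (6,0), (6,1), (6,2)}, so |H| = 9.

9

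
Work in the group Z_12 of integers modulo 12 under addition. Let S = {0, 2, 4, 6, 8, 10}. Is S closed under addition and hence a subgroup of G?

|S| = 6 divides |G| = 12, consistent with Lagrange.
S contains the identity, every element's inverse is in S, and S is closed under +: it is a subgroup.
In fact S = ⟨2⟩.

Yes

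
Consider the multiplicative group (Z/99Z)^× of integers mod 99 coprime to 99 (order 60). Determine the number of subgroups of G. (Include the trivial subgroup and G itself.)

20

|G| = 60, so by Lagrange every subgroup order divides 60. Divisors: 1, 2, 3, 4, 5, 6, 10, 12, 15, 20, 30, 60.
Subgroups by order — order 1: 1; order 2: 3; order 3: 1; order 4: 1; order 5: 1; order 6: 3; order 10: 3; order 12: 1; order 15: 1; order 20: 1; order 30: 3; order 60: 1.
Total: 1 + 3 + 1 + 1 + 1 + 3 + 3 + 1 + 1 + 1 + 3 + 1 = 20.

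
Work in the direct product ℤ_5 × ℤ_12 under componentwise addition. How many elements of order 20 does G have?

8

An element (a,b) has order lcm(ord(a), ord(b)); count pairs with lcm equal to 20.
Enumerating gives 8 such elements.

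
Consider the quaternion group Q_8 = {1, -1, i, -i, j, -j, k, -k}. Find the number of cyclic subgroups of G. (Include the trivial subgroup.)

5

A cyclic subgroup of order d is generated by each of its φ(d) elements of order d, so the cyclic subgroups of order d number (#elements of order d)/φ(d).
Cyclic subgroups by order — order 1: 1; order 2: 1; order 4: 3.
Total: 5.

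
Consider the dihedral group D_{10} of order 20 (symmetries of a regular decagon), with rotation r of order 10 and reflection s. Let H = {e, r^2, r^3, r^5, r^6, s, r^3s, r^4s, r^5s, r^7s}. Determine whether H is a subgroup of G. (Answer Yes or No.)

r^2 ∈ H but its inverse r^8 ∉ H, so H is not a subgroup.

No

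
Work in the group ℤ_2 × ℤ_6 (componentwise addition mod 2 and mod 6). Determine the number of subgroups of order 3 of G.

|G| = 12 and 3 | 12, so subgroups of order 3 are possible by Lagrange.
The subgroups of order 3 are: {(0,0), (0,2), (0,4)}.
So G has 1 subgroup of order 3.

1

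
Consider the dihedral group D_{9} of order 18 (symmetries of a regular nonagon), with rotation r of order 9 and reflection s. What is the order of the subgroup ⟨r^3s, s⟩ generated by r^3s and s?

6

|⟨r^3s⟩| = 2 and |⟨s⟩| = 2, so |H| is a multiple of lcm(2, 2) = 2 and divides |G| = 18.
Closing under the operation: H = {e, r^3, r^6, s, r^3s, r^6s}, so |H| = 6.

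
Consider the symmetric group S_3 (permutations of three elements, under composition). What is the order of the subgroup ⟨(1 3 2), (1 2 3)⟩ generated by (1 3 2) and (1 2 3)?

3

|⟨(1 3 2)⟩| = 3 and |⟨(1 2 3)⟩| = 3, so |H| is a multiple of lcm(3, 3) = 3 and divides |G| = 6.
Closing under the operation: H = {e, (1 2 3), (1 3 2)}, so |H| = 3.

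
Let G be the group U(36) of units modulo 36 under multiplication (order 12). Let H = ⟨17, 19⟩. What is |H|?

4

|⟨17⟩| = 2 and |⟨19⟩| = 2, so |H| is a multiple of lcm(2, 2) = 2 and divides |G| = 12.
Closing under the operation: H = {1, 17, 19, 35}, so |H| = 4.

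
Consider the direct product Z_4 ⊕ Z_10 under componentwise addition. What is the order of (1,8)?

20

The order of (1,8) in Z_4 × Z_10 is lcm(ord(1) in Z_4, ord(8) in Z_10).
ord(1) = 4 and ord(8) = 5, so |⟨(1,8)⟩| = lcm(4, 5) = 20.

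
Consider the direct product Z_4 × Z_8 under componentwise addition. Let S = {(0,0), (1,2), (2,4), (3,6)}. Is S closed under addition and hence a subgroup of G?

Yes

|S| = 4 divides |G| = 32, consistent with Lagrange.
S contains the identity, every element's inverse is in S, and S is closed under +: it is a subgroup.
In fact S = ⟨(1,2)⟩.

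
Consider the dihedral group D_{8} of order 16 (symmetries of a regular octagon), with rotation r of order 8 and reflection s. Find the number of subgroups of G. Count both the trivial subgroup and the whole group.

19

|G| = 16, so by Lagrange every subgroup order divides 16. Divisors: 1, 2, 4, 8, 16.
Subgroups by order — order 1: 1; order 2: 9; order 4: 5; order 8: 3; order 16: 1.
Total: 1 + 9 + 5 + 3 + 1 = 19.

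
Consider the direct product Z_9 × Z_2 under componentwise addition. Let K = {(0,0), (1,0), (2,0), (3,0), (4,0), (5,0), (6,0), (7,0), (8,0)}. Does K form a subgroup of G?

Yes

|K| = 9 divides |G| = 18, consistent with Lagrange.
K contains the identity, every element's inverse is in K, and K is closed under +: it is a subgroup.
In fact K = ⟨(4,0)⟩.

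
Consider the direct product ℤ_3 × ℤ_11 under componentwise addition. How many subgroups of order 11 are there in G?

1

|G| = 33 and 11 | 33, so subgroups of order 11 are possible by Lagrange.
The subgroups of order 11 are: {(0,0), (0,1), (0,2), (0,3), (0,4), (0,5), (0,6), (0,7), (0,8), (0,9), (0,10)}.
So G has 1 subgroup of order 11.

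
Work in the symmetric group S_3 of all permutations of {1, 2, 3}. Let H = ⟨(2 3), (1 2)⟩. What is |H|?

|⟨(2 3)⟩| = 2 and |⟨(1 2)⟩| = 2, so |H| is a multiple of lcm(2, 2) = 2 and divides |G| = 6.
Closing {(2 3), (1 2)} under the group operation gives all of G, so |H| = 6.

6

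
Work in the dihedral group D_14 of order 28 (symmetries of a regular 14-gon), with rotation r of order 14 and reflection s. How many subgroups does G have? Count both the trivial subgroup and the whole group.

|G| = 28, so by Lagrange every subgroup order divides 28. Divisors: 1, 2, 4, 7, 14, 28.
Subgroups by order — order 1: 1; order 2: 15; order 4: 7; order 7: 1; order 14: 3; order 28: 1.
Total: 1 + 15 + 7 + 1 + 3 + 1 = 28.

28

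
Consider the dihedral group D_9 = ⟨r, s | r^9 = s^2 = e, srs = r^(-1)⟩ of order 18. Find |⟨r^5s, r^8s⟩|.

6

|⟨r^5s⟩| = 2 and |⟨r^8s⟩| = 2, so |H| is a multiple of lcm(2, 2) = 2 and divides |G| = 18.
Closing under the operation: H = {e, r^3, r^6, r^2s, r^5s, r^8s}, so |H| = 6.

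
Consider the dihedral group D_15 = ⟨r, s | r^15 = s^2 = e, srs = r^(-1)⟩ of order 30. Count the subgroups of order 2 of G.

15

|G| = 30 and 2 | 30, so subgroups of order 2 are possible by Lagrange.
The subgroups of order 2 are: {e, r^10s}; {e, r^11s}; {e, r^12s}; {e, r^13s}; … (15 in all).
So G has 15 subgroups of order 2.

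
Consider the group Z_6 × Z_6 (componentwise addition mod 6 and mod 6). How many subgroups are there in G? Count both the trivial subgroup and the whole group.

30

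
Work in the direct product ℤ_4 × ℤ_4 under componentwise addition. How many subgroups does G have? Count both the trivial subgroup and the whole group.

15

|G| = 16, so by Lagrange every subgroup order divides 16. Divisors: 1, 2, 4, 8, 16.
Subgroups by order — order 1: 1; order 2: 3; order 4: 7; order 8: 3; order 16: 1.
Total: 1 + 3 + 7 + 3 + 1 = 15.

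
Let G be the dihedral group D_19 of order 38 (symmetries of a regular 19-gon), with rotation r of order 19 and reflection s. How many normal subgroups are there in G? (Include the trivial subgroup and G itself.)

3

G has 22 subgroups. Checking conjugation-invariance by order — order 1: 1/1 normal; order 2: 0/19 normal; order 19: 1/1 normal; order 38: 1/1 normal.
Total normal subgroups: 3.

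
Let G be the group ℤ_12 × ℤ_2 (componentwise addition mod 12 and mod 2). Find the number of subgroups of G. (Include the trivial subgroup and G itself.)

16

|G| = 24, so by Lagrange every subgroup order divides 24. Divisors: 1, 2, 3, 4, 6, 8, 12, 24.
Subgroups by order — order 1: 1; order 2: 3; order 3: 1; order 4: 3; order 6: 3; order 8: 1; order 12: 3; order 24: 1.
Total: 1 + 3 + 1 + 3 + 3 + 1 + 3 + 1 = 16.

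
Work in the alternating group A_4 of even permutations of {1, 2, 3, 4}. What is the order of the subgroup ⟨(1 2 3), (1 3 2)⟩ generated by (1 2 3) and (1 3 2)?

|⟨(1 2 3)⟩| = 3 and |⟨(1 3 2)⟩| = 3, so |H| is a multiple of lcm(3, 3) = 3 and divides |G| = 12.
Closing under the operation: H = {e, (1 2 3), (1 3 2)}, so |H| = 3.

3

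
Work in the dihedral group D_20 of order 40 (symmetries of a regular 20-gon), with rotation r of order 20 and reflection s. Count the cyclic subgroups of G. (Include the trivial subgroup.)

26

A cyclic subgroup of order d is generated by each of its φ(d) elements of order d, so the cyclic subgroups of order d number (#elements of order d)/φ(d).
Cyclic subgroups by order — order 1: 1; order 2: 21; order 4: 1; order 5: 1; order 10: 1; order 20: 1.
Total: 26.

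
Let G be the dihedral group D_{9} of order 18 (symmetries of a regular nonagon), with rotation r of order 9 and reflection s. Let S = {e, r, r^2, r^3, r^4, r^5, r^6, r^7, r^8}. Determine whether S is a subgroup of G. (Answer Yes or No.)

|S| = 9 divides |G| = 18, consistent with Lagrange.
S contains the identity, every element's inverse is in S, and S is closed under ·: it is a subgroup.
In fact S = ⟨r^4⟩.

Yes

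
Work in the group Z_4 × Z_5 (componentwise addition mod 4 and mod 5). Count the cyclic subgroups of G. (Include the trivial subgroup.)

Each element a generates a cyclic subgroup ⟨a⟩; distinct elements may generate the same one (a cyclic group of order d has φ(d) generators).
Cyclic subgroups by order — order 1: 1; order 2: 1; order 4: 1; order 5: 1; order 10: 1; order 20: 1.
Total: 6.

6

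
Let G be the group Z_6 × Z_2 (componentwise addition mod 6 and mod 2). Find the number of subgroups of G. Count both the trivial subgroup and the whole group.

10

|G| = 12, so by Lagrange every subgroup order divides 12. Divisors: 1, 2, 3, 4, 6, 12.
Subgroups by order — order 1: 1; order 2: 3; order 3: 1; order 4: 1; order 6: 3; order 12: 1.
Total: 1 + 3 + 1 + 1 + 3 + 1 = 10.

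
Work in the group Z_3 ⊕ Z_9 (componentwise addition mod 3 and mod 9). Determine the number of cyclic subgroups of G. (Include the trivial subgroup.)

8

Each element a generates a cyclic subgroup ⟨a⟩; distinct elements may generate the same one (a cyclic group of order d has φ(d) generators).
Cyclic subgroups by order — order 1: 1; order 3: 4; order 9: 3.
Total: 8.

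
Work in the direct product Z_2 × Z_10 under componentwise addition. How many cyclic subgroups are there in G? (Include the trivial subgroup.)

8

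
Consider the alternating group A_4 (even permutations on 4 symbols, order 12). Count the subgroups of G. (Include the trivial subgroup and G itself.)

|G| = 12, so by Lagrange every subgroup order divides 12. Divisors: 1, 2, 3, 4, 6, 12.
Subgroups by order — order 1: 1; order 2: 3; order 3: 4; order 4: 1; order 6: 0; order 12: 1.
Total: 1 + 3 + 4 + 1 + 0 + 1 = 10.

10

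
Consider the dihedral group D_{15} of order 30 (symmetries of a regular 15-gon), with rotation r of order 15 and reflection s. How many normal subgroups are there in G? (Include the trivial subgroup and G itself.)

5

G has 28 subgroups. Checking conjugation-invariance by order — order 1: 1/1 normal; order 2: 0/15 normal; order 3: 1/1 normal; order 5: 1/1 normal; order 6: 0/5 normal; order 10: 0/3 normal; order 15: 1/1 normal; order 30: 1/1 normal.
Total normal subgroups: 5.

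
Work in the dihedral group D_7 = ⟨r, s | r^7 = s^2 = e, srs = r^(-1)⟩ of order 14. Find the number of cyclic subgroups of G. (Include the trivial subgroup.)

Group the elements of G by the cyclic subgroup they generate; each cyclic subgroup of order d accounts for φ(d) elements.
Cyclic subgroups by order — order 1: 1; order 2: 7; order 7: 1.
Total: 9.

9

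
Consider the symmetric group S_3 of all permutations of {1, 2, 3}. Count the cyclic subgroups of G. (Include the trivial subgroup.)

5

Group the elements of G by the cyclic subgroup they generate; each cyclic subgroup of order d accounts for φ(d) elements.
Cyclic subgroups by order — order 1: 1; order 2: 3; order 3: 1.
Total: 5.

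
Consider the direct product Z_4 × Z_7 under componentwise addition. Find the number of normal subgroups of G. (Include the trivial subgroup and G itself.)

G is abelian, so every subgroup is normal.
G has 6 subgroups in total, hence 6 normal subgroups.

6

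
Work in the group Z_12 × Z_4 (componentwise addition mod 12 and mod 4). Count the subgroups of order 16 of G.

1

|G| = 48 and 16 | 48, so subgroups of order 16 are possible by Lagrange.
The subgroups of order 16 are: {(0,0), (0,1), (0,2), (0,3), (3,0), (3,1), (3,2), (3,3), (6,0), (6,1), (6,2), (6,3), (9,0), (9,1), (9,2), (9,3)}.
So G has 1 subgroup of order 16.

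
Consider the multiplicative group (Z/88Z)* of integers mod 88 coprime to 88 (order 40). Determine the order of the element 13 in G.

10

Compute successive powers of 13 mod 88: 13, 81, 85, 49, 21, 9, 29, 25, …; 13^10 ≡ 1 (mod 88).
So |⟨13⟩| = 10.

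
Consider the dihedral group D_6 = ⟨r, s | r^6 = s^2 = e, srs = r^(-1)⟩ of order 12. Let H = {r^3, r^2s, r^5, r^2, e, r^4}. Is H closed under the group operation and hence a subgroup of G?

r^5 ∈ H but its inverse r ∉ H, so H is not a subgroup.

No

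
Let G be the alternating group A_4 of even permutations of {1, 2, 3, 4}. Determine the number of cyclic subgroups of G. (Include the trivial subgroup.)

8

Group the elements of G by the cyclic subgroup they generate; each cyclic subgroup of order d accounts for φ(d) elements.
Cyclic subgroups by order — order 1: 1; order 2: 3; order 3: 4.
Total: 8.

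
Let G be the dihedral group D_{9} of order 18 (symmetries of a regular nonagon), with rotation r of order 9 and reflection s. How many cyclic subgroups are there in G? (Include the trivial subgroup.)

Group the elements of G by the cyclic subgroup they generate; each cyclic subgroup of order d accounts for φ(d) elements.
Cyclic subgroups by order — order 1: 1; order 2: 9; order 3: 1; order 9: 1.
Total: 12.

12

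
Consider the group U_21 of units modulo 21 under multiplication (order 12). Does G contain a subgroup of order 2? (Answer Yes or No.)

Yes

2 | 12. A subgroup of order 2 is {1, 13}.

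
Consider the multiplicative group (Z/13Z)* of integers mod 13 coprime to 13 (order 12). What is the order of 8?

4

Compute successive powers of 8 mod 13: 8, 12, 5, 1; 8^4 ≡ 1 (mod 13).
So |⟨8⟩| = 4.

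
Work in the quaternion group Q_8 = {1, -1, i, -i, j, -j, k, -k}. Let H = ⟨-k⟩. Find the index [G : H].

2

|⟨-k⟩| = 4 and |G| = 8.
By Lagrange, [G : H] = |G|/|H| = 8/4 = 2.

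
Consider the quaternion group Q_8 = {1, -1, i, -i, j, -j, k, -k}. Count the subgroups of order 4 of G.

3

|G| = 8 and 4 | 8, so subgroups of order 4 are possible by Lagrange.
The subgroups of order 4 are: {1, -1, i, -i}; {1, -1, j, -j}; {1, -1, k, -k}.
So G has 3 subgroups of order 4.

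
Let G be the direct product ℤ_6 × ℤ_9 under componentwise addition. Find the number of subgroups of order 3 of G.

4

|G| = 54 and 3 | 54, so subgroups of order 3 are possible by Lagrange.
The subgroups of order 3 are: {(0,0), (0,3), (0,6)}; {(0,0), (2,0), (4,0)}; {(0,0), (2,3), (4,6)}; {(0,0), (2,6), (4,3)}.
So G has 4 subgroups of order 3.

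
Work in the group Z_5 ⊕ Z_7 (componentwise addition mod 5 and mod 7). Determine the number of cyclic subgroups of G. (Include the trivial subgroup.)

4

A cyclic subgroup of order d is generated by each of its φ(d) elements of order d, so the cyclic subgroups of order d number (#elements of order d)/φ(d).
Cyclic subgroups by order — order 1: 1; order 5: 1; order 7: 1; order 35: 1.
Total: 4.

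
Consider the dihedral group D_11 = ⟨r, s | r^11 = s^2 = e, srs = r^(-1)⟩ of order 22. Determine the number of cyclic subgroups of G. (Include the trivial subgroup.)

13

Group the elements of G by the cyclic subgroup they generate; each cyclic subgroup of order d accounts for φ(d) elements.
Cyclic subgroups by order — order 1: 1; order 2: 11; order 11: 1.
Total: 13.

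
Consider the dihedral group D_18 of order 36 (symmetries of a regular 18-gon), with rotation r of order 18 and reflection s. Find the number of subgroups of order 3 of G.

1

|G| = 36 and 3 | 36, so subgroups of order 3 are possible by Lagrange.
The subgroups of order 3 are: {e, r^6, r^12}.
So G has 1 subgroup of order 3.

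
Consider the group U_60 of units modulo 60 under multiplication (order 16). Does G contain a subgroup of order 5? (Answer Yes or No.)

No

5 does not divide |G| = 16, so by Lagrange no subgroup of order 5 exists.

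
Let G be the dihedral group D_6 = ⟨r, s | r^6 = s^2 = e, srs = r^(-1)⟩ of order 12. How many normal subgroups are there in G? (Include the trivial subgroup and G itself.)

7

G has 16 subgroups. Checking conjugation-invariance by order — order 1: 1/1 normal; order 2: 1/7 normal; order 3: 1/1 normal; order 4: 0/3 normal; order 6: 3/3 normal; order 12: 1/1 normal.
Total normal subgroups: 7.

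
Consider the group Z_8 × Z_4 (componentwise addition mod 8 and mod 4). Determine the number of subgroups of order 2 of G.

3

|G| = 32 and 2 | 32, so subgroups of order 2 are possible by Lagrange.
The subgroups of order 2 are: {(0,0), (0,2)}; {(0,0), (4,0)}; {(0,0), (4,2)}.
So G has 3 subgroups of order 2.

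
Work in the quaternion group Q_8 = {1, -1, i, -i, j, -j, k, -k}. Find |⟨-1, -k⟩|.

4

|⟨-1⟩| = 2 and |⟨-k⟩| = 4, so |H| is a multiple of lcm(2, 4) = 4 and divides |G| = 8.
Closing under the operation: H = {1, -1, k, -k}, so |H| = 4.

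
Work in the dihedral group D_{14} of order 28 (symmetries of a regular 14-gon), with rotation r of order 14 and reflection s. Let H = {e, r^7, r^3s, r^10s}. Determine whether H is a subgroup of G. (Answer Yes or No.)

Yes

|H| = 4 divides |G| = 28, consistent with Lagrange.
H contains the identity, every element's inverse is in H, and H is closed under ·: it is a subgroup.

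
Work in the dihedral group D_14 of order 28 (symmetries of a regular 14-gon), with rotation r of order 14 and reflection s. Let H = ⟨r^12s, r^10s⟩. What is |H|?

14

|⟨r^12s⟩| = 2 and |⟨r^10s⟩| = 2, so |H| is a multiple of lcm(2, 2) = 2 and divides |G| = 28.
Closing under the operation: H = {e, r^2, r^4, r^6, r^8, r^10, r^12, s, r^2s, r^4s, r^6s, r^8s, r^10s, r^12s}, so |H| = 14.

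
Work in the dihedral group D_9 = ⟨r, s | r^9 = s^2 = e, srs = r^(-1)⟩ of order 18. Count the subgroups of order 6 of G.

3

|G| = 18 and 6 | 18, so subgroups of order 6 are possible by Lagrange.
The subgroups of order 6 are: {e, r^3, r^6, r^2s, r^5s, r^8s}; {e, r^3, r^6, s, r^3s, r^6s}; {e, r^3, r^6, rs, r^4s, r^7s}.
So G has 3 subgroups of order 6.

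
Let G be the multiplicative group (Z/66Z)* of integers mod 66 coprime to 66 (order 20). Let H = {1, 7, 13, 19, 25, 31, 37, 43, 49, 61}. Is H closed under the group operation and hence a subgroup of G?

|H| = 10 divides |G| = 20, consistent with Lagrange.
H contains the identity, every element's inverse is in H, and H is closed under ·: it is a subgroup.
In fact H = ⟨7⟩.

Yes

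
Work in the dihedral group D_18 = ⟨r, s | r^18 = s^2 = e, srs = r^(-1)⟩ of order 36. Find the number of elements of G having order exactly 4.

0

No element of G has order 4 (even though 4 | 36).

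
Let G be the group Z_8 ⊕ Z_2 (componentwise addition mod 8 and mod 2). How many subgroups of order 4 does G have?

3

|G| = 16 and 4 | 16, so subgroups of order 4 are possible by Lagrange.
The subgroups of order 4 are: {(0,0), (0,1), (4,0), (4,1)}; {(0,0), (2,0), (4,0), (6,0)}; {(0,0), (2,1), (4,0), (6,1)}.
So G has 3 subgroups of order 4.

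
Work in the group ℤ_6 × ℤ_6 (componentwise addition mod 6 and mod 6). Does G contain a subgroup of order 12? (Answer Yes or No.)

Yes

12 | 36. A subgroup of order 12 is {(0,0), (0,1), (0,2), (0,3), (0,4), (0,5), (3,0), (3,1), (3,2), (3,3), (3,4), (3,5)}.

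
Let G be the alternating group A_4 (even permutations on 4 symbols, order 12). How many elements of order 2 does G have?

The elements of order 2 are: (1 2)(3 4), (1 3)(2 4), (1 4)(2 3).
That's 3.

3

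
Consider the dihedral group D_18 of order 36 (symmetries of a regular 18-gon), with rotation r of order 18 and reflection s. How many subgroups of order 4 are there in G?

|G| = 36 and 4 | 36, so subgroups of order 4 are possible by Lagrange.
The subgroups of order 4 are: {e, r^9, rs, r^10s}; {e, r^9, r^2s, r^11s}; {e, r^9, r^3s, r^12s}; {e, r^9, r^4s, r^13s}; … (9 in all).
So G has 9 subgroups of order 4.

9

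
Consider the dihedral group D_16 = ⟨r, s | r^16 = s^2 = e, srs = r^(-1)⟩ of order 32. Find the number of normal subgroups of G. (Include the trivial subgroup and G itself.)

G has 36 subgroups. Checking conjugation-invariance by order — order 1: 1/1 normal; order 2: 1/17 normal; order 4: 1/9 normal; order 8: 1/5 normal; order 16: 3/3 normal; order 32: 1/1 normal.
Total normal subgroups: 8.

8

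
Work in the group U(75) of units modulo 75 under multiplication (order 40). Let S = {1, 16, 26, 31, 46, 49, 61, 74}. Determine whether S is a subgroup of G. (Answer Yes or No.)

No

Closure fails: 74 · 46 = 29 ∉ S. So S is not a subgroup.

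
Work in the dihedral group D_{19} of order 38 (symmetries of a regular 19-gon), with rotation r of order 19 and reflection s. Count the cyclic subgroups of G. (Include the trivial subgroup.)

21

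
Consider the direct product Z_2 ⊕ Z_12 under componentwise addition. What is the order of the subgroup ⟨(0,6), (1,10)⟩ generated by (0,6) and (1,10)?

|⟨(0,6)⟩| = 2 and |⟨(1,10)⟩| = 6, so |H| is a multiple of lcm(2, 6) = 6 and divides |G| = 24.
Closing under the operation: H = {(0,0), (0,2), (0,4), (0,6), (0,8), (0,10), (1,0), (1,2), (1,4), (1,6), (1,8), (1,10)}, so |H| = 12.

12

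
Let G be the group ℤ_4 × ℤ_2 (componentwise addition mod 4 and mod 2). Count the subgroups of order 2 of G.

3

|G| = 8 and 2 | 8, so subgroups of order 2 are possible by Lagrange.
The subgroups of order 2 are: {(0,0), (0,1)}; {(0,0), (2,0)}; {(0,0), (2,1)}.
So G has 3 subgroups of order 2.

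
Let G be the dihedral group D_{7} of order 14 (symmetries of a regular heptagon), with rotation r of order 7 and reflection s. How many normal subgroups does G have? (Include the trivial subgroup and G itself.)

G has 10 subgroups. Checking conjugation-invariance by order — order 1: 1/1 normal; order 2: 0/7 normal; order 7: 1/1 normal; order 14: 1/1 normal.
Total normal subgroups: 3.

3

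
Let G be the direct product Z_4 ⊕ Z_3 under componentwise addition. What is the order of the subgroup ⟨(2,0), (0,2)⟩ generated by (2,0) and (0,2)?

|⟨(2,0)⟩| = 2 and |⟨(0,2)⟩| = 3, so |H| is a multiple of lcm(2, 3) = 6 and divides |G| = 12.
Closing under the operation: H = {(0,0), (0,1), (0,2), (2,0), (2,1), (2,2)}, so |H| = 6.

6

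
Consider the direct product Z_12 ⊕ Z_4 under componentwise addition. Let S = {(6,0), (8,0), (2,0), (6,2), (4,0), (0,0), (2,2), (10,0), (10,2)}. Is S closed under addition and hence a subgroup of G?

|S| = 9 does not divide |G| = 48, so by Lagrange S is not a subgroup.

No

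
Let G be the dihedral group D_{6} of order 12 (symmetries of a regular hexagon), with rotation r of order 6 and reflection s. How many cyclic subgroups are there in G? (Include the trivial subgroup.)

10

A cyclic subgroup of order d is generated by each of its φ(d) elements of order d, so the cyclic subgroups of order d number (#elements of order d)/φ(d).
Cyclic subgroups by order — order 1: 1; order 2: 7; order 3: 1; order 6: 1.
Total: 10.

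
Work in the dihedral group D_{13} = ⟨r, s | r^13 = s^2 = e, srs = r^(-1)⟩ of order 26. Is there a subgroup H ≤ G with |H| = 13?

Yes

13 | 26. A subgroup of order 13 is {e, r, r^2, r^3, r^4, r^5, r^6, r^7, r^8, r^9, r^10, r^11, r^12}.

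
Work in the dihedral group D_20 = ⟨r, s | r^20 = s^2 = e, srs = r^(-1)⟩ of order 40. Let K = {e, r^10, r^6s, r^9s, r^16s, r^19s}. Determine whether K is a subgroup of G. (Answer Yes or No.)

|K| = 6 does not divide |G| = 40, so by Lagrange K is not a subgroup.

No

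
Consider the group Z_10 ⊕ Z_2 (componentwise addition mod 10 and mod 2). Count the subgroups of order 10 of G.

3

|G| = 20 and 10 | 20, so subgroups of order 10 are possible by Lagrange.
The subgroups of order 10 are: {(0,0), (0,1), (2,0), (2,1), (4,0), (4,1), (6,0), (6,1), (8,0), (8,1)}; {(0,0), (1,0), (2,0), (3,0), (4,0), (5,0), (6,0), (7,0), (8,0), (9,0)}; {(0,0), (1,1), (2,0), (3,1), (4,0), (5,1), (6,0), (7,1), (8,0), (9,1)}.
So G has 3 subgroups of order 10.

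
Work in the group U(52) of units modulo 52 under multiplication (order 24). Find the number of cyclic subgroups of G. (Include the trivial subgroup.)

Each element a generates a cyclic subgroup ⟨a⟩; distinct elements may generate the same one (a cyclic group of order d has φ(d) generators).
Cyclic subgroups by order — order 1: 1; order 2: 3; order 3: 1; order 4: 2; order 6: 3; order 12: 2.
Total: 12.

12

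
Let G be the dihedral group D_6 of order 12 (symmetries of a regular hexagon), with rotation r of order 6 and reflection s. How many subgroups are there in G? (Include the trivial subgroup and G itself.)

16

|G| = 12, so by Lagrange every subgroup order divides 12. Divisors: 1, 2, 3, 4, 6, 12.
Subgroups by order — order 1: 1; order 2: 7; order 3: 1; order 4: 3; order 6: 3; order 12: 1.
Total: 1 + 7 + 1 + 3 + 3 + 1 = 16.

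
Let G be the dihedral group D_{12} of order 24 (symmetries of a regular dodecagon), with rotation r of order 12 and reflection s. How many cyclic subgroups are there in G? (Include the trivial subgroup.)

18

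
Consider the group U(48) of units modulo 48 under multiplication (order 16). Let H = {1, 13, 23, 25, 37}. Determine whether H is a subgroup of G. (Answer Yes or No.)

|H| = 5 does not divide |G| = 16, so by Lagrange H is not a subgroup.

No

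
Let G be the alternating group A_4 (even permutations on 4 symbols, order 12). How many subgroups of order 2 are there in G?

3

|G| = 12 and 2 | 12, so subgroups of order 2 are possible by Lagrange.
The subgroups of order 2 are: {e, (1 2)(3 4)}; {e, (1 3)(2 4)}; {e, (1 4)(2 3)}.
So G has 3 subgroups of order 2.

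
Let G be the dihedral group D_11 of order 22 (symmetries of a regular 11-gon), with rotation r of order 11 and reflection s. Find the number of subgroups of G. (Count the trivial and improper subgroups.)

14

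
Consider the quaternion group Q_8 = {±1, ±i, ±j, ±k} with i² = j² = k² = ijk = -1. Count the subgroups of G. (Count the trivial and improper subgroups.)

|G| = 8, so by Lagrange every subgroup order divides 8. Divisors: 1, 2, 4, 8.
Subgroups by order — order 1: 1; order 2: 1; order 4: 3; order 8: 1.
Total: 1 + 1 + 3 + 1 = 6.

6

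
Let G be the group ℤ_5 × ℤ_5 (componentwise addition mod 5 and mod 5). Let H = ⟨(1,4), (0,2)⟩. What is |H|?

25

|⟨(1,4)⟩| = 5 and |⟨(0,2)⟩| = 5, so |H| is a multiple of lcm(5, 5) = 5 and divides |G| = 25.
Closing {(1,4), (0,2)} under the group operation gives all of G, so |H| = 25.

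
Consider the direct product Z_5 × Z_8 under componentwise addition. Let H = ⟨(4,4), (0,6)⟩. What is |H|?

20

|⟨(4,4)⟩| = 10 and |⟨(0,6)⟩| = 4, so |H| is a multiple of lcm(10, 4) = 20 and divides |G| = 40.
Closing under the operation: H = {(0,0), (0,2), (0,4), (0,6), (1,0), (1,2), (1,4), (1,6), (2,0), (2,2), (2,4), (2,6), (3,0), (3,2), (3,4), (3,6), (4,0), (4,2), (4,4), (4,6)}, so |H| = 20.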